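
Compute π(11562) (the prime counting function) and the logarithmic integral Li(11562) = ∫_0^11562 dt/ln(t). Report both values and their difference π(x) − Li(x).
π(11562) = 1392;  Li(11562) ≈ 1414.38;  π(x) − Li(x) ≈ -22.38.

Direct count of primes ≤ 11562 gives π(11562) = 1392. Numerical evaluation of the logarithmic integral gives Li(11562) ≈ 1414.38. The difference π(x) − Li(x) ≈ -22.38 is typically negative for small/moderate x (Li(x) overestimates), though Littlewood's theorem shows this sign changes infinitely often.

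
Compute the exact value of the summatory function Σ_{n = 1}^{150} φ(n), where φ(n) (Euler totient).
Σ_{n ≤ 150} φ(n) = 6858

Compute φ(n) for each 1 ≤ n ≤ 150: φ(1) = 1, φ(2) = 1, φ(3) = 2, φ(4) = 2, φ(5) = 4, φ(6) = 2, φ(7) = 6, φ(8) = 4, φ(9) = 6, φ(10) = 4, φ(11) = 10, φ(12) = 4, φ(13) = 12, φ(14) = 6, φ(15) = 8, φ(16) = 8, φ(17) = 16, φ(18) = 6, φ(19) = 18, φ(20) = 8, φ(21) = 12, φ(22) = 10, φ(23) = 22, φ(24) = 8, φ(25) = 20, φ(26) = 12, φ(27) = 18, φ(28) = 12, φ(29) = 28, φ(30) = 8, φ(31) = 30, φ(32) = 16, φ(33) = 20, φ(34) = 16, φ(35) = 24, φ(36) = 12, φ(37) = 36, φ(38) = 18, φ(39) = 24, φ(40) = 16, φ(41) = 40, φ(42) = 12, φ(43) = 42, φ(44) = 20, φ(45) = 24, φ(46) = 22, φ(47) = 46, φ(48) = 16, φ(49) = 42, φ(50) = 20, φ(51) = 32, φ(52) = 24, φ(53) = 52, φ(54) = 18, φ(55) = 40, φ(56) = 24, φ(57) = 36, φ(58) = 28, φ(59) = 58, φ(60) = 16, φ(61) = 60, φ(62) = 30, φ(63) = 36, φ(64) = 32, φ(65) = 48, φ(66) = 20, φ(67) = 66, φ(68) = 32, φ(69) = 44, φ(70) = 24, φ(71) = 70, φ(72) = 24, φ(73) = 72, φ(74) = 36, φ(75) = 40, φ(76) = 36, φ(77) = 60, φ(78) = 24, φ(79) = 78, φ(80) = 32, φ(81) = 54, φ(82) = 40, φ(83) = 82, φ(84) = 24, φ(85) = 64, φ(86) = 42, φ(87) = 56, φ(88) = 40, φ(89) = 88, φ(90) = 24, φ(91) = 72, φ(92) = 44, φ(93) = 60, φ(94) = 46, φ(95) = 72, φ(96) = 32, φ(97) = 96, φ(98) = 42, φ(99) = 60, φ(100) = 40, φ(101) = 100, φ(102) = 32, φ(103) = 102, φ(104) = 48, φ(105) = 48, φ(106) = 52, φ(107) = 106, φ(108) = 36, φ(109) = 108, φ(110) = 40, φ(111) = 72, φ(112) = 48, φ(113) = 112, φ(114) = 36, φ(115) = 88, φ(116) = 56, φ(117) = 72, φ(118) = 58, φ(119) = 96, φ(120) = 32, φ(121) = 110, φ(122) = 60, φ(123) = 80, φ(124) = 60, φ(125) = 100, φ(126) = 36, φ(127) = 126, φ(128) = 64, φ(129) = 84, φ(130) = 48, φ(131) = 130, φ(132) = 40, φ(133) = 108, φ(134) = 66, φ(135) = 72, φ(136) = 64, φ(137) = 136, φ(138) = 44, φ(139) = 138, φ(140) = 48, φ(141) = 92, φ(142) = 70, φ(143) = 120, φ(144) = 48, φ(145) = 112, φ(146) = 72, φ(147) = 84, φ(148) = 72, φ(149) = 148, φ(150) = 40. Summing all 150 values: 6858. (Average order: Σ_{n ≤ x} φ(n) ~ (3/π²) x². For x = 150, (3/π²)·150² ≈ 6839.18.)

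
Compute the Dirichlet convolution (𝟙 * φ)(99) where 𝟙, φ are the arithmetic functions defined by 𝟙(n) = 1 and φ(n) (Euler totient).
(𝟙 * φ)(99) = 99

Divisors of 99: [1, 3, 9, 11, 33, 99]. For each d | 99:
  d = 1: 𝟙(1) · φ(99/1) = 1 · 60 = 60
  d = 3: 𝟙(3) · φ(99/3) = 1 · 20 = 20
  d = 9: 𝟙(9) · φ(99/9) = 1 · 10 = 10
  d = 11: 𝟙(11) · φ(99/11) = 1 · 6 = 6
  d = 33: 𝟙(33) · φ(99/33) = 1 · 2 = 2
  d = 99: 𝟙(99) · φ(99/99) = 1 · 1 = 1
Summing: (𝟙 * φ)(99) = 60 + 20 + 10 + 6 + 2 + 1 = 99.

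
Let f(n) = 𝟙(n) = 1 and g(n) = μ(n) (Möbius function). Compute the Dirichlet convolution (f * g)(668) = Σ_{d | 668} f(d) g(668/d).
(𝟙 * μ)(668) = 0

Divisors of 668: [1, 2, 4, 167, 334, 668]. For each d | 668:
  d = 1: 𝟙(1) · μ(668/1) = 1 · 0 = 0
  d = 2: 𝟙(2) · μ(668/2) = 1 · 1 = 1
  d = 4: 𝟙(4) · μ(668/4) = 1 · -1 = -1
  d = 167: 𝟙(167) · μ(668/167) = 1 · 0 = 0
  d = 334: 𝟙(334) · μ(668/334) = 1 · -1 = -1
  d = 668: 𝟙(668) · μ(668/668) = 1 · 1 = 1
Summing: (𝟙 * μ)(668) = 0 + 1 + -1 + 0 + -1 + 1 = 0.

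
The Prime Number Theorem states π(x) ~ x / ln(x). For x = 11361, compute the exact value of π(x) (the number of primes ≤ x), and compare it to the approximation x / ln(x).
π(11361) = 1372;  x/ln(x) ≈ 1216.65;  relative error ≈ 11.32%.

Directly count primes up to 11361: π(11361) = 1372. The PNT approximation gives 11361/ln(11361) ≈ 11361/9.33794 ≈ 1216.65. Relative error (π(x) − x/ln(x)) / π(x) ≈ 11.32%; the approximation is known to undercount slightly (Li(x) is a better estimate).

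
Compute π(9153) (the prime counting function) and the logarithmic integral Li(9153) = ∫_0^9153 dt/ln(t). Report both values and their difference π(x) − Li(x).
π(9153) = 1134;  Li(9153) ≈ 1153.74;  π(x) − Li(x) ≈ -19.74.

Direct count of primes ≤ 9153 gives π(9153) = 1134. Numerical evaluation of the logarithmic integral gives Li(9153) ≈ 1153.74. The difference π(x) − Li(x) ≈ -19.74 is typically negative for small/moderate x (Li(x) overestimates), though Littlewood's theorem shows this sign changes infinitely often.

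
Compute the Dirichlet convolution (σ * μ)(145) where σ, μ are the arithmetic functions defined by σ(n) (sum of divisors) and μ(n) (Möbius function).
(σ * μ)(145) = 145

Divisors of 145: [1, 5, 29, 145]. For each d | 145:
  d = 1: σ(1) · μ(145/1) = 1 · 1 = 1
  d = 5: σ(5) · μ(145/5) = 6 · -1 = -6
  d = 29: σ(29) · μ(145/29) = 30 · -1 = -30
  d = 145: σ(145) · μ(145/145) = 180 · 1 = 180
Summing: (σ * μ)(145) = 1 + -6 + -30 + 180 = 145.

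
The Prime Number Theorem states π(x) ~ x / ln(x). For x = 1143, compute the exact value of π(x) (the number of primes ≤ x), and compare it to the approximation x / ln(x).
π(1143) = 189;  x/ln(x) ≈ 162.33;  relative error ≈ 14.11%.

Directly count primes up to 1143: π(1143) = 189. The PNT approximation gives 1143/ln(1143) ≈ 1143/7.04141 ≈ 162.33. Relative error (π(x) − x/ln(x)) / π(x) ≈ 14.11%; the approximation is known to undercount slightly (Li(x) is a better estimate).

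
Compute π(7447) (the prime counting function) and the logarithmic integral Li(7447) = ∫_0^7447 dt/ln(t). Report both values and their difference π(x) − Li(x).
π(7447) = 942;  Li(7447) ≈ 964.64;  π(x) − Li(x) ≈ -22.64.

Direct count of primes ≤ 7447 gives π(7447) = 942. Numerical evaluation of the logarithmic integral gives Li(7447) ≈ 964.64. The difference π(x) − Li(x) ≈ -22.64 is typically negative for small/moderate x (Li(x) overestimates), though Littlewood's theorem shows this sign changes infinitely often.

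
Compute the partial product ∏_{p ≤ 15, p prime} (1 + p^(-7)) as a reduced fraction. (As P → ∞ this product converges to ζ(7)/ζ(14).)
∏ = 131129952026000311359081292/130052142598591679794453125

The primes p ≤ 15 are [2, 3, 5, 7, 11, 13]. For each, (1 + 1/p^7) = (p^7 + 1)/p^7. Multiplying these fractions over p ∈ [2, 3, 5, 7, 11, 13] gives 131129952026000311359081292/130052142598591679794453125. (In the limit P → ∞ this tends to ζ(7)/ζ(14).)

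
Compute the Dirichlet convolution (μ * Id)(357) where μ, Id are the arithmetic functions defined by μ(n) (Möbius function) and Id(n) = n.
(μ * Id)(357) = 192

Divisors of 357: [1, 3, 7, 17, 21, 51, 119, 357]. For each d | 357:
  d = 1: μ(1) · Id(357/1) = 1 · 357 = 357
  d = 3: μ(3) · Id(357/3) = -1 · 119 = -119
  d = 7: μ(7) · Id(357/7) = -1 · 51 = -51
  d = 17: μ(17) · Id(357/17) = -1 · 21 = -21
  d = 21: μ(21) · Id(357/21) = 1 · 17 = 17
  d = 51: μ(51) · Id(357/51) = 1 · 7 = 7
  d = 119: μ(119) · Id(357/119) = 1 · 3 = 3
  d = 357: μ(357) · Id(357/357) = -1 · 1 = -1
Summing: (μ * Id)(357) = 357 + -119 + -51 + -21 + 17 + 7 + 3 + -1 = 192.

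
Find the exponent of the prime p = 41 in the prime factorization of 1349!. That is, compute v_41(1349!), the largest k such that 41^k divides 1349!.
v_41(1349!) = 32

Legendre's formula: v_p(n!) = Σ_{k ≥ 1} ⌊n / p^k⌋. For p = 41, n = 1349, the terms are:
  ⌊1349/41^1⌋ = ⌊1349/41⌋ = 32
(the next term ⌊1349/41^2⌋ = 0, terminating the sum). Summing: v_41(1349!) = 32 = 32.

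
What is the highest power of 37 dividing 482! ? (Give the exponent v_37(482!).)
v_37(482!) = 13

Legendre's formula: v_p(n!) = Σ_{k ≥ 1} ⌊n / p^k⌋. For p = 37, n = 482, the terms are:
  ⌊482/37^1⌋ = ⌊482/37⌋ = 13
(the next term ⌊482/37^2⌋ = 0, terminating the sum). Summing: v_37(482!) = 13 = 13.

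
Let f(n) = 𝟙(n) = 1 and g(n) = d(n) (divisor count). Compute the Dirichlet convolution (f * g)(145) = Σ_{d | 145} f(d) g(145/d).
(𝟙 * d)(145) = 9

Divisors of 145: [1, 5, 29, 145]. For each d | 145:
  d = 1: 𝟙(1) · d(145/1) = 1 · 4 = 4
  d = 5: 𝟙(5) · d(145/5) = 1 · 2 = 2
  d = 29: 𝟙(29) · d(145/29) = 1 · 2 = 2
  d = 145: 𝟙(145) · d(145/145) = 1 · 1 = 1
Summing: (𝟙 * d)(145) = 4 + 2 + 2 + 1 = 9.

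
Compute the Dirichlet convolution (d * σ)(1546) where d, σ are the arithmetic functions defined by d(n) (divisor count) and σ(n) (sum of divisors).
(d * σ)(1546) = 3880

Divisors of 1546: [1, 2, 773, 1546]. For each d | 1546:
  d = 1: d(1) · σ(1546/1) = 1 · 2322 = 2322
  d = 2: d(2) · σ(1546/2) = 2 · 774 = 1548
  d = 773: d(773) · σ(1546/773) = 2 · 3 = 6
  d = 1546: d(1546) · σ(1546/1546) = 4 · 1 = 4
Summing: (d * σ)(1546) = 2322 + 1548 + 6 + 4 = 3880.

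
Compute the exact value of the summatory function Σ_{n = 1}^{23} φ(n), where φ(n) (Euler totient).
Σ_{n ≤ 23} φ(n) = 172

Compute φ(n) for each 1 ≤ n ≤ 23: φ(1) = 1, φ(2) = 1, φ(3) = 2, φ(4) = 2, φ(5) = 4, φ(6) = 2, φ(7) = 6, φ(8) = 4, φ(9) = 6, φ(10) = 4, φ(11) = 10, φ(12) = 4, φ(13) = 12, φ(14) = 6, φ(15) = 8, φ(16) = 8, φ(17) = 16, φ(18) = 6, φ(19) = 18, φ(20) = 8, φ(21) = 12, φ(22) = 10, φ(23) = 22. Summing all 23 values: 172. (Average order: Σ_{n ≤ x} φ(n) ~ (3/π²) x². For x = 23, (3/π²)·23² ≈ 160.80.)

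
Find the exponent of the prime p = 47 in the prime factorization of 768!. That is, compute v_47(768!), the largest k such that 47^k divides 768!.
v_47(768!) = 16

Legendre's formula: v_p(n!) = Σ_{k ≥ 1} ⌊n / p^k⌋. For p = 47, n = 768, the terms are:
  ⌊768/47^1⌋ = ⌊768/47⌋ = 16
(the next term ⌊768/47^2⌋ = 0, terminating the sum). Summing: v_47(768!) = 16 = 16.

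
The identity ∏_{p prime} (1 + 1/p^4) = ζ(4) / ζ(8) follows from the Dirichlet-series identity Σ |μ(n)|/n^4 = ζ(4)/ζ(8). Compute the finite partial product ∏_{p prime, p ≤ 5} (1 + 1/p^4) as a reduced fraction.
∏ = 218161/202500

The primes p ≤ 5 are [2, 3, 5]. For each, (1 + 1/p^4) = (p^4 + 1)/p^4. Multiplying these fractions over p ∈ [2, 3, 5] gives 218161/202500. (In the limit P → ∞ this tends to ζ(4)/ζ(8).)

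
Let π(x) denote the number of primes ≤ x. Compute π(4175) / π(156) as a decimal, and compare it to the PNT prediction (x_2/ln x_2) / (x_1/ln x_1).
π(4175)/π(156) = 573/36 ≈ 15.9167;  PNT prediction ≈ 16.2109.

π(156) = 36 and π(4175) = 573, so π(4175)/π(156) ≈ 15.9167. The PNT-predicted ratio is (4175/ln(4175)) / (156/ln(156)) ≈ 16.2109. The two agree to within a few percent, as expected.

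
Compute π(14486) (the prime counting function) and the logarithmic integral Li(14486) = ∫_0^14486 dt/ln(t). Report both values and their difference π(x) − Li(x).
π(14486) = 1697;  Li(14486) ≈ 1723.07;  π(x) − Li(x) ≈ -26.07.

Direct count of primes ≤ 14486 gives π(14486) = 1697. Numerical evaluation of the logarithmic integral gives Li(14486) ≈ 1723.07. The difference π(x) − Li(x) ≈ -26.07 is typically negative for small/moderate x (Li(x) overestimates), though Littlewood's theorem shows this sign changes infinitely often.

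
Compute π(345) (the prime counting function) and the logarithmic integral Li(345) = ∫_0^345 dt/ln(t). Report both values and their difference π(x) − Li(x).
π(345) = 68;  Li(345) ≈ 76.13;  π(x) − Li(x) ≈ -8.13.

Direct count of primes ≤ 345 gives π(345) = 68. Numerical evaluation of the logarithmic integral gives Li(345) ≈ 76.13. The difference π(x) − Li(x) ≈ -8.13 is typically negative for small/moderate x (Li(x) overestimates), though Littlewood's theorem shows this sign changes infinitely often.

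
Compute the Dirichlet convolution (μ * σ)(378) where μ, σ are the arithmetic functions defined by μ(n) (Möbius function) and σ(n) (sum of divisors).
(μ * σ)(378) = 378

Divisors of 378: [1, 2, 3, 6, 7, 9, 14, 18, 21, 27, 42, 54, 63, 126, 189, 378]. For each d | 378:
  d = 1: μ(1) · σ(378/1) = 1 · 960 = 960
  d = 2: μ(2) · σ(378/2) = -1 · 320 = -320
  d = 3: μ(3) · σ(378/3) = -1 · 312 = -312
  d = 6: μ(6) · σ(378/6) = 1 · 104 = 104
  d = 7: μ(7) · σ(378/7) = -1 · 120 = -120
  d = 9: μ(9) · σ(378/9) = 0 · 96 = 0
  d = 14: μ(14) · σ(378/14) = 1 · 40 = 40
  d = 18: μ(18) · σ(378/18) = 0 · 32 = 0
  d = 21: μ(21) · σ(378/21) = 1 · 39 = 39
  d = 27: μ(27) · σ(378/27) = 0 · 24 = 0
  d = 42: μ(42) · σ(378/42) = -1 · 13 = -13
  d = 54: μ(54) · σ(378/54) = 0 · 8 = 0
  d = 63: μ(63) · σ(378/63) = 0 · 12 = 0
  d = 126: μ(126) · σ(378/126) = 0 · 4 = 0
  d = 189: μ(189) · σ(378/189) = 0 · 3 = 0
  d = 378: μ(378) · σ(378/378) = 0 · 1 = 0
Summing: (μ * σ)(378) = 960 + -320 + -312 + 104 + -120 + 0 + 40 + 0 + 39 + 0 + -13 + 0 + 0 + 0 + 0 + 0 = 378.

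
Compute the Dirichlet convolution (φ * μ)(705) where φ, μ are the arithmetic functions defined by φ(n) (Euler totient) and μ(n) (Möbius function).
(φ * μ)(705) = 135

Divisors of 705: [1, 3, 5, 15, 47, 141, 235, 705]. For each d | 705:
  d = 1: φ(1) · μ(705/1) = 1 · -1 = -1
  d = 3: φ(3) · μ(705/3) = 2 · 1 = 2
  d = 5: φ(5) · μ(705/5) = 4 · 1 = 4
  d = 15: φ(15) · μ(705/15) = 8 · -1 = -8
  d = 47: φ(47) · μ(705/47) = 46 · 1 = 46
  d = 141: φ(141) · μ(705/141) = 92 · -1 = -92
  d = 235: φ(235) · μ(705/235) = 184 · -1 = -184
  d = 705: φ(705) · μ(705/705) = 368 · 1 = 368
Summing: (φ * μ)(705) = -1 + 2 + 4 + -8 + 46 + -92 + -184 + 368 = 135.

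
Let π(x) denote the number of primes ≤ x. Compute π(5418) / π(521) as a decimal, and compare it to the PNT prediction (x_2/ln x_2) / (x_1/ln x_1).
π(5418)/π(521) = 715/98 ≈ 7.2959;  PNT prediction ≈ 7.5668.

π(521) = 98 and π(5418) = 715, so π(5418)/π(521) ≈ 7.2959. The PNT-predicted ratio is (5418/ln(5418)) / (521/ln(521)) ≈ 7.5668. The two agree to within a few percent, as expected.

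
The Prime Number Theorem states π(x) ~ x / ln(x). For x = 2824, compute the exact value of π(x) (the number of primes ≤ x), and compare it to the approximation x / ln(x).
π(2824) = 410;  x/ln(x) ≈ 355.40;  relative error ≈ 13.32%.

Directly count primes up to 2824: π(2824) = 410. The PNT approximation gives 2824/ln(2824) ≈ 2824/7.94591 ≈ 355.40. Relative error (π(x) − x/ln(x)) / π(x) ≈ 13.32%; the approximation is known to undercount slightly (Li(x) is a better estimate).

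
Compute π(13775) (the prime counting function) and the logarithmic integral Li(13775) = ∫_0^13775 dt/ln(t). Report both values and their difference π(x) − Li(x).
π(13775) = 1629;  Li(13775) ≈ 1648.67;  π(x) − Li(x) ≈ -19.67.

Direct count of primes ≤ 13775 gives π(13775) = 1629. Numerical evaluation of the logarithmic integral gives Li(13775) ≈ 1648.67. The difference π(x) − Li(x) ≈ -19.67 is typically negative for small/moderate x (Li(x) overestimates), though Littlewood's theorem shows this sign changes infinitely often.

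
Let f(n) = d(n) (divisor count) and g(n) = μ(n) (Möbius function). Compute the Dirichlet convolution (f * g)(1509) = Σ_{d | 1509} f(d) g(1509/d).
(d * μ)(1509) = 1

Divisors of 1509: [1, 3, 503, 1509]. For each d | 1509:
  d = 1: d(1) · μ(1509/1) = 1 · 1 = 1
  d = 3: d(3) · μ(1509/3) = 2 · -1 = -2
  d = 503: d(503) · μ(1509/503) = 2 · -1 = -2
  d = 1509: d(1509) · μ(1509/1509) = 4 · 1 = 4
Summing: (d * μ)(1509) = 1 + -2 + -2 + 4 = 1.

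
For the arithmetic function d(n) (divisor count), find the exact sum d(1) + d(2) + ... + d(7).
Σ_{n ≤ 7} d(n) = 16

Compute d(n) for each 1 ≤ n ≤ 7: d(1) = 1, d(2) = 2, d(3) = 2, d(4) = 3, d(5) = 2, d(6) = 4, d(7) = 2. Summing all 7 values: 16. (Dirichlet's divisor formula: Σ_{n ≤ x} d(n) = x ln(x) + (2γ − 1) x + O(√x). For x = 7, the asymptotic estimate is ≈ 14.70.)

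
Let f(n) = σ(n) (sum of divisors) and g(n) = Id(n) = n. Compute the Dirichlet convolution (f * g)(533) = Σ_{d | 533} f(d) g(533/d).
(σ * Id)(533) = 2241

Divisors of 533: [1, 13, 41, 533]. For each d | 533:
  d = 1: σ(1) · Id(533/1) = 1 · 533 = 533
  d = 13: σ(13) · Id(533/13) = 14 · 41 = 574
  d = 41: σ(41) · Id(533/41) = 42 · 13 = 546
  d = 533: σ(533) · Id(533/533) = 588 · 1 = 588
Summing: (σ * Id)(533) = 533 + 574 + 546 + 588 = 2241.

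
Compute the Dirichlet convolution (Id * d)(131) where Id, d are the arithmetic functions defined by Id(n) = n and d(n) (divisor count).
(Id * d)(131) = 133

Divisors of 131: [1, 131]. For each d | 131:
  d = 1: Id(1) · d(131/1) = 1 · 2 = 2
  d = 131: Id(131) · d(131/131) = 131 · 1 = 131
Summing: (Id * d)(131) = 2 + 131 = 133.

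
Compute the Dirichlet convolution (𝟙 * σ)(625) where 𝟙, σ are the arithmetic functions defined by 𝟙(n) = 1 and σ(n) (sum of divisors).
(𝟙 * σ)(625) = 975

Divisors of 625: [1, 5, 25, 125, 625]. For each d | 625:
  d = 1: 𝟙(1) · σ(625/1) = 1 · 781 = 781
  d = 5: 𝟙(5) · σ(625/5) = 1 · 156 = 156
  d = 25: 𝟙(25) · σ(625/25) = 1 · 31 = 31
  d = 125: 𝟙(125) · σ(625/125) = 1 · 6 = 6
  d = 625: 𝟙(625) · σ(625/625) = 1 · 1 = 1
Summing: (𝟙 * σ)(625) = 781 + 156 + 31 + 6 + 1 = 975.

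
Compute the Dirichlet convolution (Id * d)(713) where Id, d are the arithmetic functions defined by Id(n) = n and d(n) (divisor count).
(Id * d)(713) = 825

Divisors of 713: [1, 23, 31, 713]. For each d | 713:
  d = 1: Id(1) · d(713/1) = 1 · 4 = 4
  d = 23: Id(23) · d(713/23) = 23 · 2 = 46
  d = 31: Id(31) · d(713/31) = 31 · 2 = 62
  d = 713: Id(713) · d(713/713) = 713 · 1 = 713
Summing: (Id * d)(713) = 4 + 46 + 62 + 713 = 825.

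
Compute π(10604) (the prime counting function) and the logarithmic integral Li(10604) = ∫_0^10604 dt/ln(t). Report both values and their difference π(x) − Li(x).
π(10604) = 1293;  Li(10604) ≈ 1311.51;  π(x) − Li(x) ≈ -18.51.

Direct count of primes ≤ 10604 gives π(10604) = 1293. Numerical evaluation of the logarithmic integral gives Li(10604) ≈ 1311.51. The difference π(x) − Li(x) ≈ -18.51 is typically negative for small/moderate x (Li(x) overestimates), though Littlewood's theorem shows this sign changes infinitely often.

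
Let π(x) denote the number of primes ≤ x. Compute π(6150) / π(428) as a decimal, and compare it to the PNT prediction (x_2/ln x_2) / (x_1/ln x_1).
π(6150)/π(428) = 801/82 ≈ 9.7683;  PNT prediction ≈ 9.9796.

π(428) = 82 and π(6150) = 801, so π(6150)/π(428) ≈ 9.7683. The PNT-predicted ratio is (6150/ln(6150)) / (428/ln(428)) ≈ 9.9796. The two agree to within a few percent, as expected.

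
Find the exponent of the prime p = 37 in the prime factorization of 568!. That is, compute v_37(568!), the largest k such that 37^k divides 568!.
v_37(568!) = 15

Legendre's formula: v_p(n!) = Σ_{k ≥ 1} ⌊n / p^k⌋. For p = 37, n = 568, the terms are:
  ⌊568/37^1⌋ = ⌊568/37⌋ = 15
(the next term ⌊568/37^2⌋ = 0, terminating the sum). Summing: v_37(568!) = 15 = 15.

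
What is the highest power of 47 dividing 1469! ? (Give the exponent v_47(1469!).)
v_47(1469!) = 31

Legendre's formula: v_p(n!) = Σ_{k ≥ 1} ⌊n / p^k⌋. For p = 47, n = 1469, the terms are:
  ⌊1469/47^1⌋ = ⌊1469/47⌋ = 31
(the next term ⌊1469/47^2⌋ = 0, terminating the sum). Summing: v_47(1469!) = 31 = 31.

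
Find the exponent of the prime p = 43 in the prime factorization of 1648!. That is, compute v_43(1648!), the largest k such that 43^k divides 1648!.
v_43(1648!) = 38

Legendre's formula: v_p(n!) = Σ_{k ≥ 1} ⌊n / p^k⌋. For p = 43, n = 1648, the terms are:
  ⌊1648/43^1⌋ = ⌊1648/43⌋ = 38
(the next term ⌊1648/43^2⌋ = 0, terminating the sum). Summing: v_43(1648!) = 38 = 38.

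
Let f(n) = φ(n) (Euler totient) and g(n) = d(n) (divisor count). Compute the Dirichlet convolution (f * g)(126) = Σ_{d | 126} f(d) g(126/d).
(φ * d)(126) = 312

Divisors of 126: [1, 2, 3, 6, 7, 9, 14, 18, 21, 42, 63, 126]. For each d | 126:
  d = 1: φ(1) · d(126/1) = 1 · 12 = 12
  d = 2: φ(2) · d(126/2) = 1 · 6 = 6
  d = 3: φ(3) · d(126/3) = 2 · 8 = 16
  d = 6: φ(6) · d(126/6) = 2 · 4 = 8
  d = 7: φ(7) · d(126/7) = 6 · 6 = 36
  d = 9: φ(9) · d(126/9) = 6 · 4 = 24
  d = 14: φ(14) · d(126/14) = 6 · 3 = 18
  d = 18: φ(18) · d(126/18) = 6 · 2 = 12
  d = 21: φ(21) · d(126/21) = 12 · 4 = 48
  d = 42: φ(42) · d(126/42) = 12 · 2 = 24
  d = 63: φ(63) · d(126/63) = 36 · 2 = 72
  d = 126: φ(126) · d(126/126) = 36 · 1 = 36
Summing: (φ * d)(126) = 12 + 6 + 16 + 8 + 36 + 24 + 18 + 12 + 48 + 24 + 72 + 36 = 312.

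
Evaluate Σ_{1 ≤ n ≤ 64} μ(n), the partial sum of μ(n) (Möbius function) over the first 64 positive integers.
Σ_{n ≤ 64} μ(n) = -1

Compute μ(n) for each 1 ≤ n ≤ 64: μ(1) = 1, μ(2) = -1, μ(3) = -1, μ(4) = 0, μ(5) = -1, μ(6) = 1, μ(7) = -1, μ(8) = 0, μ(9) = 0, μ(10) = 1, μ(11) = -1, μ(12) = 0, μ(13) = -1, μ(14) = 1, μ(15) = 1, μ(16) = 0, μ(17) = -1, μ(18) = 0, μ(19) = -1, μ(20) = 0, μ(21) = 1, μ(22) = 1, μ(23) = -1, μ(24) = 0, μ(25) = 0, μ(26) = 1, μ(27) = 0, μ(28) = 0, μ(29) = -1, μ(30) = -1, μ(31) = -1, μ(32) = 0, μ(33) = 1, μ(34) = 1, μ(35) = 1, μ(36) = 0, μ(37) = -1, μ(38) = 1, μ(39) = 1, μ(40) = 0, μ(41) = -1, μ(42) = -1, μ(43) = -1, μ(44) = 0, μ(45) = 0, μ(46) = 1, μ(47) = -1, μ(48) = 0, μ(49) = 0, μ(50) = 0, μ(51) = 1, μ(52) = 0, μ(53) = -1, μ(54) = 0, μ(55) = 1, μ(56) = 0, μ(57) = 1, μ(58) = 1, μ(59) = -1, μ(60) = 0, μ(61) = -1, μ(62) = 1, μ(63) = 0, μ(64) = 0. Summing all 64 values: -1. (Mertens function M(x) = Σ_{n ≤ x} μ(n); on average M(x) should be small (PNT ⟺ M(x) = o(x)).)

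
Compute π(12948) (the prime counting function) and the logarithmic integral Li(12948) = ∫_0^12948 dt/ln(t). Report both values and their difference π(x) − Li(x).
π(12948) = 1541;  Li(12948) ≈ 1561.62;  π(x) − Li(x) ≈ -20.62.

Direct count of primes ≤ 12948 gives π(12948) = 1541. Numerical evaluation of the logarithmic integral gives Li(12948) ≈ 1561.62. The difference π(x) − Li(x) ≈ -20.62 is typically negative for small/moderate x (Li(x) overestimates), though Littlewood's theorem shows this sign changes infinitely often.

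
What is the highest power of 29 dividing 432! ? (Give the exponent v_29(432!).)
v_29(432!) = 14

Legendre's formula: v_p(n!) = Σ_{k ≥ 1} ⌊n / p^k⌋. For p = 29, n = 432, the terms are:
  ⌊432/29^1⌋ = ⌊432/29⌋ = 14
(the next term ⌊432/29^2⌋ = 0, terminating the sum). Summing: v_29(432!) = 14 = 14.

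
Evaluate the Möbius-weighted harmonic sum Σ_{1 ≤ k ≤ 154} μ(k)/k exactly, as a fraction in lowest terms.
Σ μ(k)/k = 774925721037986124275366676266697490065342673242708598/5364750833138837555449767529261714317873456270532298668855

Values of μ(k) for 1 ≤ k ≤ 154: μ(1) = 1, μ(2) = -1, μ(3) = -1, μ(5) = -1, μ(6) = 1, μ(7) = -1, μ(10) = 1, μ(11) = -1, μ(13) = -1, μ(14) = 1, μ(15) = 1, μ(17) = -1, μ(19) = -1, μ(21) = 1, μ(22) = 1, μ(23) = -1, μ(26) = 1, μ(29) = -1, μ(30) = -1, μ(31) = -1, μ(33) = 1, μ(34) = 1, μ(35) = 1, μ(37) = -1, μ(38) = 1, μ(39) = 1, μ(41) = -1, μ(42) = -1, μ(43) = -1, μ(46) = 1, μ(47) = -1, μ(51) = 1, μ(53) = -1, μ(55) = 1, μ(57) = 1, μ(58) = 1, μ(59) = -1, μ(61) = -1, μ(62) = 1, μ(65) = 1, μ(66) = -1, μ(67) = -1, μ(69) = 1, μ(70) = -1, μ(71) = -1, μ(73) = -1, μ(74) = 1, μ(77) = 1, μ(78) = -1, μ(79) = -1, μ(82) = 1, μ(83) = -1, μ(85) = 1, μ(86) = 1, μ(87) = 1, μ(89) = -1, μ(91) = 1, μ(93) = 1, μ(94) = 1, μ(95) = 1, μ(97) = -1, μ(101) = -1, μ(102) = -1, μ(103) = -1, μ(105) = -1, μ(106) = 1, μ(107) = -1, μ(109) = -1, μ(110) = -1, μ(111) = 1, μ(113) = -1, μ(114) = -1, μ(115) = 1, μ(118) = 1, μ(119) = 1, μ(122) = 1, μ(123) = 1, μ(127) = -1, μ(129) = 1, μ(130) = -1, μ(131) = -1, μ(133) = 1, μ(134) = 1, μ(137) = -1, μ(138) = -1, μ(139) = -1, μ(141) = 1, μ(142) = 1, μ(143) = 1, μ(145) = 1, μ(146) = 1, μ(149) = -1, μ(151) = -1, μ(154) = -1, with μ = 0 on non-squarefree integers. Summing μ(k)/k for k where μ(k) ≠ 0 gives 774925721037986124275366676266697490065342673242708598/5364750833138837555449767529261714317873456270532298668855 ≈ 0.0001. (PNT ⟺ this sum → 0 as n → ∞.)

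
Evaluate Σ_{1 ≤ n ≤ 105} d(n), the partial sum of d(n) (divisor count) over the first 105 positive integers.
Σ_{n ≤ 105} d(n) = 510

Compute d(n) for each 1 ≤ n ≤ 105: d(1) = 1, d(2) = 2, d(3) = 2, d(4) = 3, d(5) = 2, d(6) = 4, d(7) = 2, d(8) = 4, d(9) = 3, d(10) = 4, d(11) = 2, d(12) = 6, d(13) = 2, d(14) = 4, d(15) = 4, d(16) = 5, d(17) = 2, d(18) = 6, d(19) = 2, d(20) = 6, d(21) = 4, d(22) = 4, d(23) = 2, d(24) = 8, d(25) = 3, d(26) = 4, d(27) = 4, d(28) = 6, d(29) = 2, d(30) = 8, d(31) = 2, d(32) = 6, d(33) = 4, d(34) = 4, d(35) = 4, d(36) = 9, d(37) = 2, d(38) = 4, d(39) = 4, d(40) = 8, d(41) = 2, d(42) = 8, d(43) = 2, d(44) = 6, d(45) = 6, d(46) = 4, d(47) = 2, d(48) = 10, d(49) = 3, d(50) = 6, d(51) = 4, d(52) = 6, d(53) = 2, d(54) = 8, d(55) = 4, d(56) = 8, d(57) = 4, d(58) = 4, d(59) = 2, d(60) = 12, d(61) = 2, d(62) = 4, d(63) = 6, d(64) = 7, d(65) = 4, d(66) = 8, d(67) = 2, d(68) = 6, d(69) = 4, d(70) = 8, d(71) = 2, d(72) = 12, d(73) = 2, d(74) = 4, d(75) = 6, d(76) = 6, d(77) = 4, d(78) = 8, d(79) = 2, d(80) = 10, d(81) = 5, d(82) = 4, d(83) = 2, d(84) = 12, d(85) = 4, d(86) = 4, d(87) = 4, d(88) = 8, d(89) = 2, d(90) = 12, d(91) = 4, d(92) = 6, d(93) = 4, d(94) = 4, d(95) = 4, d(96) = 12, d(97) = 2, d(98) = 6, d(99) = 6, d(100) = 9, d(101) = 2, d(102) = 8, d(103) = 2, d(104) = 8, d(105) = 8. Summing all 105 values: 510. (Dirichlet's divisor formula: Σ_{n ≤ x} d(n) = x ln(x) + (2γ − 1) x + O(√x). For x = 105, the asymptotic estimate is ≈ 504.88.)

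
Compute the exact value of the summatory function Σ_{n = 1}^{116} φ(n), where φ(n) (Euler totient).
Σ_{n ≤ 116} φ(n) = 4128

Compute φ(n) for each 1 ≤ n ≤ 116: φ(1) = 1, φ(2) = 1, φ(3) = 2, φ(4) = 2, φ(5) = 4, φ(6) = 2, φ(7) = 6, φ(8) = 4, φ(9) = 6, φ(10) = 4, φ(11) = 10, φ(12) = 4, φ(13) = 12, φ(14) = 6, φ(15) = 8, φ(16) = 8, φ(17) = 16, φ(18) = 6, φ(19) = 18, φ(20) = 8, φ(21) = 12, φ(22) = 10, φ(23) = 22, φ(24) = 8, φ(25) = 20, φ(26) = 12, φ(27) = 18, φ(28) = 12, φ(29) = 28, φ(30) = 8, φ(31) = 30, φ(32) = 16, φ(33) = 20, φ(34) = 16, φ(35) = 24, φ(36) = 12, φ(37) = 36, φ(38) = 18, φ(39) = 24, φ(40) = 16, φ(41) = 40, φ(42) = 12, φ(43) = 42, φ(44) = 20, φ(45) = 24, φ(46) = 22, φ(47) = 46, φ(48) = 16, φ(49) = 42, φ(50) = 20, φ(51) = 32, φ(52) = 24, φ(53) = 52, φ(54) = 18, φ(55) = 40, φ(56) = 24, φ(57) = 36, φ(58) = 28, φ(59) = 58, φ(60) = 16, φ(61) = 60, φ(62) = 30, φ(63) = 36, φ(64) = 32, φ(65) = 48, φ(66) = 20, φ(67) = 66, φ(68) = 32, φ(69) = 44, φ(70) = 24, φ(71) = 70, φ(72) = 24, φ(73) = 72, φ(74) = 36, φ(75) = 40, φ(76) = 36, φ(77) = 60, φ(78) = 24, φ(79) = 78, φ(80) = 32, φ(81) = 54, φ(82) = 40, φ(83) = 82, φ(84) = 24, φ(85) = 64, φ(86) = 42, φ(87) = 56, φ(88) = 40, φ(89) = 88, φ(90) = 24, φ(91) = 72, φ(92) = 44, φ(93) = 60, φ(94) = 46, φ(95) = 72, φ(96) = 32, φ(97) = 96, φ(98) = 42, φ(99) = 60, φ(100) = 40, φ(101) = 100, φ(102) = 32, φ(103) = 102, φ(104) = 48, φ(105) = 48, φ(106) = 52, φ(107) = 106, φ(108) = 36, φ(109) = 108, φ(110) = 40, φ(111) = 72, φ(112) = 48, φ(113) = 112, φ(114) = 36, φ(115) = 88, φ(116) = 56. Summing all 116 values: 4128. (Average order: Σ_{n ≤ x} φ(n) ~ (3/π²) x². For x = 116, (3/π²)·116² ≈ 4090.13.)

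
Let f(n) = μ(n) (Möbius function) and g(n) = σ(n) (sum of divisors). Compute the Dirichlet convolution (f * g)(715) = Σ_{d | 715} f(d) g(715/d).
(μ * σ)(715) = 715

Divisors of 715: [1, 5, 11, 13, 55, 65, 143, 715]. For each d | 715:
  d = 1: μ(1) · σ(715/1) = 1 · 1008 = 1008
  d = 5: μ(5) · σ(715/5) = -1 · 168 = -168
  d = 11: μ(11) · σ(715/11) = -1 · 84 = -84
  d = 13: μ(13) · σ(715/13) = -1 · 72 = -72
  d = 55: μ(55) · σ(715/55) = 1 · 14 = 14
  d = 65: μ(65) · σ(715/65) = 1 · 12 = 12
  d = 143: μ(143) · σ(715/143) = 1 · 6 = 6
  d = 715: μ(715) · σ(715/715) = -1 · 1 = -1
Summing: (μ * σ)(715) = 1008 + -168 + -84 + -72 + 14 + 12 + 6 + -1 = 715.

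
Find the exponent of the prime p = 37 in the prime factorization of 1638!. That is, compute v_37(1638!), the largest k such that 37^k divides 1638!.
v_37(1638!) = 45

Legendre's formula: v_p(n!) = Σ_{k ≥ 1} ⌊n / p^k⌋. For p = 37, n = 1638, the terms are:
  ⌊1638/37^1⌋ = ⌊1638/37⌋ = 44
  ⌊1638/37^2⌋ = ⌊1638/1369⌋ = 1
(the next term ⌊1638/37^3⌋ = 0, terminating the sum). Summing: v_37(1638!) = 44 + 1 = 45.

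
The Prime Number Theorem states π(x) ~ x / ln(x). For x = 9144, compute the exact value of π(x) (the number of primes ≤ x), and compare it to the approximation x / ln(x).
π(9144) = 1133;  x/ln(x) ≈ 1002.54;  relative error ≈ 11.51%.

Directly count primes up to 9144: π(9144) = 1133. The PNT approximation gives 9144/ln(9144) ≈ 9144/9.12085 ≈ 1002.54. Relative error (π(x) − x/ln(x)) / π(x) ≈ 11.51%; the approximation is known to undercount slightly (Li(x) is a better estimate).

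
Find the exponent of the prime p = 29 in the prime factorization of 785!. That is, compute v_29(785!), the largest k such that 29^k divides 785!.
v_29(785!) = 27

Legendre's formula: v_p(n!) = Σ_{k ≥ 1} ⌊n / p^k⌋. For p = 29, n = 785, the terms are:
  ⌊785/29^1⌋ = ⌊785/29⌋ = 27
(the next term ⌊785/29^2⌋ = 0, terminating the sum). Summing: v_29(785!) = 27 = 27.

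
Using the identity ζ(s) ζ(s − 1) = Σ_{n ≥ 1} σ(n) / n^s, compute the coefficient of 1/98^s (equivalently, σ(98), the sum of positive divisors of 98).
σ(98) = 171

In the product (Σ m^0/m^s)(Σ k / k^s) = Σ (Σ_{d | n} d) / n^s, the coefficient of 1/n^s is σ(n) = Σ_{d | n} d. For n = 98, divisors are [1, 2, 7, 14, 49, 98]; summing: σ(98) = 171.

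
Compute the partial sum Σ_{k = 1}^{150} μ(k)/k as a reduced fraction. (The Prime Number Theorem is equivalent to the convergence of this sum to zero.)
Σ μ(k)/k = 6595680120984975873251486071642506311068428581824310097/497394116979759773352958578871947022849194621108954843470

Values of μ(k) for 1 ≤ k ≤ 150: μ(1) = 1, μ(2) = -1, μ(3) = -1, μ(5) = -1, μ(6) = 1, μ(7) = -1, μ(10) = 1, μ(11) = -1, μ(13) = -1, μ(14) = 1, μ(15) = 1, μ(17) = -1, μ(19) = -1, μ(21) = 1, μ(22) = 1, μ(23) = -1, μ(26) = 1, μ(29) = -1, μ(30) = -1, μ(31) = -1, μ(33) = 1, μ(34) = 1, μ(35) = 1, μ(37) = -1, μ(38) = 1, μ(39) = 1, μ(41) = -1, μ(42) = -1, μ(43) = -1, μ(46) = 1, μ(47) = -1, μ(51) = 1, μ(53) = -1, μ(55) = 1, μ(57) = 1, μ(58) = 1, μ(59) = -1, μ(61) = -1, μ(62) = 1, μ(65) = 1, μ(66) = -1, μ(67) = -1, μ(69) = 1, μ(70) = -1, μ(71) = -1, μ(73) = -1, μ(74) = 1, μ(77) = 1, μ(78) = -1, μ(79) = -1, μ(82) = 1, μ(83) = -1, μ(85) = 1, μ(86) = 1, μ(87) = 1, μ(89) = -1, μ(91) = 1, μ(93) = 1, μ(94) = 1, μ(95) = 1, μ(97) = -1, μ(101) = -1, μ(102) = -1, μ(103) = -1, μ(105) = -1, μ(106) = 1, μ(107) = -1, μ(109) = -1, μ(110) = -1, μ(111) = 1, μ(113) = -1, μ(114) = -1, μ(115) = 1, μ(118) = 1, μ(119) = 1, μ(122) = 1, μ(123) = 1, μ(127) = -1, μ(129) = 1, μ(130) = -1, μ(131) = -1, μ(133) = 1, μ(134) = 1, μ(137) = -1, μ(138) = -1, μ(139) = -1, μ(141) = 1, μ(142) = 1, μ(143) = 1, μ(145) = 1, μ(146) = 1, μ(149) = -1, with μ = 0 on non-squarefree integers. Summing μ(k)/k for k where μ(k) ≠ 0 gives 6595680120984975873251486071642506311068428581824310097/497394116979759773352958578871947022849194621108954843470 ≈ 0.0133. (PNT ⟺ this sum → 0 as n → ∞.)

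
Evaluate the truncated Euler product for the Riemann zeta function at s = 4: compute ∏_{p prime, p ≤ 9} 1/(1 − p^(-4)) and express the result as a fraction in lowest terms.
∏ = 7203/6656

The primes p ≤ 9 are [2, 3, 5, 7]. For each prime, (1 − 1/p^4)^(-1) = p^4 / (p^4 − 1). The product is (1 − 1/2^4)^(-1), (1 − 1/3^4)^(-1), (1 − 1/5^4)^(-1), (1 − 1/7^4)^(-1) = ∏ p^4 / (p^4 − 1) = 7203/6656.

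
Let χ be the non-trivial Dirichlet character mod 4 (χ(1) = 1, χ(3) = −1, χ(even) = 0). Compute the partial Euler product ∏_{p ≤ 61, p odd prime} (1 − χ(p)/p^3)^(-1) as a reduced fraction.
∏ = 126115667482028600084463789626710364805572778792731/130156894276470431285217911893722225289762827141120

The odd primes p ≤ 61 are [3, 5, 7, 11, 13, 17, 19, 23, 29, 31, 37, 41, 43, 47, 53, 59, 61]. For each, χ(p) = 1 if p ≡ 1 mod 4, χ(p) = −1 if p ≡ 3 mod 4. Taking (1 − χ(p)/p^3)^(-1) = p^3/(p^3 − χ(p)): (1 − (-1)/3^3)^(-1) · (1 − (1)/5^3)^(-1) · (1 − (-1)/7^3)^(-1) · (1 − (-1)/11^3)^(-1) · (1 − (1)/13^3)^(-1) · (1 − (1)/17^3)^(-1) · (1 − (-1)/19^3)^(-1) · (1 − (-1)/23^3)^(-1) · (1 − (1)/29^3)^(-1) · (1 − (-1)/31^3)^(-1) · (1 − (1)/37^3)^(-1) · (1 − (1)/41^3)^(-1) · (1 − (-1)/43^3)^(-1) · (1 − (-1)/47^3)^(-1) · (1 − (1)/53^3)^(-1) · (1 − (-1)/59^3)^(-1) · (1 − (1)/61^3)^(-1) = 126115667482028600084463789626710364805572778792731/130156894276470431285217911893722225289762827141120.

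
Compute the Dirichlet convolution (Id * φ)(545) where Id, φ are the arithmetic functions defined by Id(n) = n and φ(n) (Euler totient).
(Id * φ)(545) = 1953

Divisors of 545: [1, 5, 109, 545]. For each d | 545:
  d = 1: Id(1) · φ(545/1) = 1 · 432 = 432
  d = 5: Id(5) · φ(545/5) = 5 · 108 = 540
  d = 109: Id(109) · φ(545/109) = 109 · 4 = 436
  d = 545: Id(545) · φ(545/545) = 545 · 1 = 545
Summing: (Id * φ)(545) = 432 + 540 + 436 + 545 = 1953.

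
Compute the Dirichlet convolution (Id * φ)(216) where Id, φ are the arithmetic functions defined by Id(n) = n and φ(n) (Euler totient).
(Id * φ)(216) = 1620

Divisors of 216: [1, 2, 3, 4, 6, 8, 9, 12, 18, 24, 27, 36, 54, 72, 108, 216]. For each d | 216:
  d = 1: Id(1) · φ(216/1) = 1 · 72 = 72
  d = 2: Id(2) · φ(216/2) = 2 · 36 = 72
  d = 3: Id(3) · φ(216/3) = 3 · 24 = 72
  d = 4: Id(4) · φ(216/4) = 4 · 18 = 72
  d = 6: Id(6) · φ(216/6) = 6 · 12 = 72
  d = 8: Id(8) · φ(216/8) = 8 · 18 = 144
  d = 9: Id(9) · φ(216/9) = 9 · 8 = 72
  d = 12: Id(12) · φ(216/12) = 12 · 6 = 72
  d = 18: Id(18) · φ(216/18) = 18 · 4 = 72
  d = 24: Id(24) · φ(216/24) = 24 · 6 = 144
  d = 27: Id(27) · φ(216/27) = 27 · 4 = 108
  d = 36: Id(36) · φ(216/36) = 36 · 2 = 72
  d = 54: Id(54) · φ(216/54) = 54 · 2 = 108
  d = 72: Id(72) · φ(216/72) = 72 · 2 = 144
  d = 108: Id(108) · φ(216/108) = 108 · 1 = 108
  d = 216: Id(216) · φ(216/216) = 216 · 1 = 216
Summing: (Id * φ)(216) = 72 + 72 + 72 + 72 + 72 + 144 + 72 + 72 + 72 + 144 + 108 + 72 + 108 + 144 + 108 + 216 = 1620.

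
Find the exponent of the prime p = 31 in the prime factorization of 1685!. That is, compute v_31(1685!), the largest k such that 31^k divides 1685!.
v_31(1685!) = 55

Legendre's formula: v_p(n!) = Σ_{k ≥ 1} ⌊n / p^k⌋. For p = 31, n = 1685, the terms are:
  ⌊1685/31^1⌋ = ⌊1685/31⌋ = 54
  ⌊1685/31^2⌋ = ⌊1685/961⌋ = 1
(the next term ⌊1685/31^3⌋ = 0, terminating the sum). Summing: v_31(1685!) = 54 + 1 = 55.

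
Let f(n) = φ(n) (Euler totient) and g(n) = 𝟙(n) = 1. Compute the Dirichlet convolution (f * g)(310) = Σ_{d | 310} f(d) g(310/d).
(φ * 𝟙)(310) = 310

Divisors of 310: [1, 2, 5, 10, 31, 62, 155, 310]. For each d | 310:
  d = 1: φ(1) · 𝟙(310/1) = 1 · 1 = 1
  d = 2: φ(2) · 𝟙(310/2) = 1 · 1 = 1
  d = 5: φ(5) · 𝟙(310/5) = 4 · 1 = 4
  d = 10: φ(10) · 𝟙(310/10) = 4 · 1 = 4
  d = 31: φ(31) · 𝟙(310/31) = 30 · 1 = 30
  d = 62: φ(62) · 𝟙(310/62) = 30 · 1 = 30
  d = 155: φ(155) · 𝟙(310/155) = 120 · 1 = 120
  d = 310: φ(310) · 𝟙(310/310) = 120 · 1 = 120
Summing: (φ * 𝟙)(310) = 1 + 1 + 4 + 4 + 30 + 30 + 120 + 120 = 310.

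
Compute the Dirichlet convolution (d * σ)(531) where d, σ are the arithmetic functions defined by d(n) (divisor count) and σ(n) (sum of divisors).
(d * σ)(531) = 1488

Divisors of 531: [1, 3, 9, 59, 177, 531]. For each d | 531:
  d = 1: d(1) · σ(531/1) = 1 · 780 = 780
  d = 3: d(3) · σ(531/3) = 2 · 240 = 480
  d = 9: d(9) · σ(531/9) = 3 · 60 = 180
  d = 59: d(59) · σ(531/59) = 2 · 13 = 26
  d = 177: d(177) · σ(531/177) = 4 · 4 = 16
  d = 531: d(531) · σ(531/531) = 6 · 1 = 6
Summing: (d * σ)(531) = 780 + 480 + 180 + 26 + 16 + 6 = 1488.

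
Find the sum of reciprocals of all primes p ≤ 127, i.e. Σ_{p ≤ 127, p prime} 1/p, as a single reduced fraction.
Σ 1/p = 7457575819106455685806801283735357697478405891621/4014476939333036189094441199026045136645885247730

π(127) = 31, so the primes ≤ 127 are [2, 3, 5, 7, 11, 13, 17, 19, 23, 29, 31, 37, 41, 43, 47, 53, 59, 61, 67, 71, 73, 79, 83, 89, 97, 101, 103, 107, 109, 113, 127]. Summing 1/p over these primes: 7457575819106455685806801283735357697478405891621/4014476939333036189094441199026045136645885247730 ≈ 1.8577. Mertens estimate ln ln(127) + 0.2615 ≈ 1.8393.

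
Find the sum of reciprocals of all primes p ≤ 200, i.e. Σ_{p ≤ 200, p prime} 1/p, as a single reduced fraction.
Σ 1/p = 15202313841027497739047080375538859939135227730139536997746371469607707132833646367/7799922041683461553249199106329813876687996789903550945093032474868511536164700810

π(200) = 46, so the primes ≤ 200 are [2, 3, 5, 7, 11, 13, 17, 19, 23, 29, 31, 37, 41, 43, 47, 53, 59, 61, 67, 71, 73, 79, 83, 89, 97, 101, 103, 107, 109, 113, 127, 131, 137, 139, 149, 151, 157, 163, 167, 173, 179, 181, 191, 193, 197, 199]. Summing 1/p over these primes: 15202313841027497739047080375538859939135227730139536997746371469607707132833646367/7799922041683461553249199106329813876687996789903550945093032474868511536164700810 ≈ 1.9490. Mertens estimate ln ln(200) + 0.2615 ≈ 1.9289.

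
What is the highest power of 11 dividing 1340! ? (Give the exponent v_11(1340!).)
v_11(1340!) = 133

Legendre's formula: v_p(n!) = Σ_{k ≥ 1} ⌊n / p^k⌋. For p = 11, n = 1340, the terms are:
  ⌊1340/11^1⌋ = ⌊1340/11⌋ = 121
  ⌊1340/11^2⌋ = ⌊1340/121⌋ = 11
  ⌊1340/11^3⌋ = ⌊1340/1331⌋ = 1
(the next term ⌊1340/11^4⌋ = 0, terminating the sum). Summing: v_11(1340!) = 121 + 11 + 1 = 133.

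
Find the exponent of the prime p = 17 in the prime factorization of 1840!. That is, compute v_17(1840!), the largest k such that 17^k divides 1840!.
v_17(1840!) = 114

Legendre's formula: v_p(n!) = Σ_{k ≥ 1} ⌊n / p^k⌋. For p = 17, n = 1840, the terms are:
  ⌊1840/17^1⌋ = ⌊1840/17⌋ = 108
  ⌊1840/17^2⌋ = ⌊1840/289⌋ = 6
(the next term ⌊1840/17^3⌋ = 0, terminating the sum). Summing: v_17(1840!) = 108 + 6 = 114.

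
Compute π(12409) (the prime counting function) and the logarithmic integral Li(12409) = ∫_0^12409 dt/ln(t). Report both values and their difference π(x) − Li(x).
π(12409) = 1481;  Li(12409) ≈ 1504.57;  π(x) − Li(x) ≈ -23.57.

Direct count of primes ≤ 12409 gives π(12409) = 1481. Numerical evaluation of the logarithmic integral gives Li(12409) ≈ 1504.57. The difference π(x) − Li(x) ≈ -23.57 is typically negative for small/moderate x (Li(x) overestimates), though Littlewood's theorem shows this sign changes infinitely often.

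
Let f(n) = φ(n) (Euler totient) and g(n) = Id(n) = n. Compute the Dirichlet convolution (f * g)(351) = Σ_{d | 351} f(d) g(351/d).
(φ * Id)(351) = 2025

Divisors of 351: [1, 3, 9, 13, 27, 39, 117, 351]. For each d | 351:
  d = 1: φ(1) · Id(351/1) = 1 · 351 = 351
  d = 3: φ(3) · Id(351/3) = 2 · 117 = 234
  d = 9: φ(9) · Id(351/9) = 6 · 39 = 234
  d = 13: φ(13) · Id(351/13) = 12 · 27 = 324
  d = 27: φ(27) · Id(351/27) = 18 · 13 = 234
  d = 39: φ(39) · Id(351/39) = 24 · 9 = 216
  d = 117: φ(117) · Id(351/117) = 72 · 3 = 216
  d = 351: φ(351) · Id(351/351) = 216 · 1 = 216
Summing: (φ * Id)(351) = 351 + 234 + 234 + 324 + 234 + 216 + 216 + 216 = 2025.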